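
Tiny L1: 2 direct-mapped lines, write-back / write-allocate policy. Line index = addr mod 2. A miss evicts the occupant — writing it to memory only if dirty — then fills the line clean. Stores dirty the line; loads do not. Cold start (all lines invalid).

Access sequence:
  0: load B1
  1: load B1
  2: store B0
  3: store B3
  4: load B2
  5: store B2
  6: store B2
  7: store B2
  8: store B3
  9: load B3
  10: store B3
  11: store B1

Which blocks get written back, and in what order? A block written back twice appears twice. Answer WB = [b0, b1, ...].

0: R B1 -> L1 miss  d=-]
1: R B1 -> L1 hit  d=-]
2: W B0 -> L0 miss  d=D]
3: W B3 -> L1 miss  d=D]
4: R B2 -> L0 miss wb->B0  d=-]
5: W B2 -> L0 hit  d=D]
6: W B2 -> L0 hit  d=D]
7: W B2 -> L0 hit  d=D]
8: W B3 -> L1 hit  d=D]
9: R B3 -> L1 hit  d=D]
10: W B3 -> L1 hit  d=D]
11: W B1 -> L1 miss wb->B3  d=D]

WB = [0, 3]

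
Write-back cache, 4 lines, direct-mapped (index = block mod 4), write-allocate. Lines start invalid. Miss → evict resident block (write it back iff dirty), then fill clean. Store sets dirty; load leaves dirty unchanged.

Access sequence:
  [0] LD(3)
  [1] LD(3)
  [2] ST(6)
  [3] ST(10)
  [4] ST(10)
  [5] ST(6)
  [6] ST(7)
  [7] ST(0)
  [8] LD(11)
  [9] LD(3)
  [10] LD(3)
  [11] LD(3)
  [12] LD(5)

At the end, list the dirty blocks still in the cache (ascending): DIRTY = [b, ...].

DIRTY = [0, 6]

0: R B3 → L3 miss [-]
1: R B3 → L3 hit [-]
2: W B6 → L2 miss [D]
3: W B10 → L2 miss wb→B6 [D]
4: W B10 → L2 hit [D]
5: W B6 → L2 miss wb→B10 [D]
6: W B7 → L3 miss [D]
7: W B0 → L0 miss [D]
8: R B11 → L3 miss wb→B7 [-]
9: R B3 → L3 miss [-]
10: R B3 → L3 hit [-]
11: R B3 → L3 hit [-]
12: R B5 → L1 miss [-]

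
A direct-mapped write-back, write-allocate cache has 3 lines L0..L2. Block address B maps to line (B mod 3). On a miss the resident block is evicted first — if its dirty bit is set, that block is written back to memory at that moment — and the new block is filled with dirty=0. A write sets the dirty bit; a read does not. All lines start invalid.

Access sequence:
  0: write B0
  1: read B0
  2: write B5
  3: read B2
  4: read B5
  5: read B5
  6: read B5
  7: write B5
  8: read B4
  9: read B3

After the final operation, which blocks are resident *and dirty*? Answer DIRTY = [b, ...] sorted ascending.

0: W B0 -> L0 miss  d=D]
1: R B0 -> L0 hit  d=D]
2: W B5 -> L2 miss  d=D]
3: R B2 -> L2 miss wb->B5  d=-]
4: R B5 -> L2 miss  d=-]
5: R B5 -> L2 hit  d=-]
6: R B5 -> L2 hit  d=-]
7: W B5 -> L2 hit  d=D]
8: R B4 -> L1 miss  d=-]
9: R B3 -> L0 miss wb->B0  d=-]

DIRTY = [5]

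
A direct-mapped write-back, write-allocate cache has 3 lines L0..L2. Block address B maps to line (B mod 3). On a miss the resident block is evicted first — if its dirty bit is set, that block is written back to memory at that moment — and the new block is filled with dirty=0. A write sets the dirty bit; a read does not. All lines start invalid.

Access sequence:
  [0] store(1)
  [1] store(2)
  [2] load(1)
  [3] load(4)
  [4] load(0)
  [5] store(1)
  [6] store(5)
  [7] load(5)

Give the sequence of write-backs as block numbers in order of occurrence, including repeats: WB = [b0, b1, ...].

WB = [1, 2]

  0 | W B1 → L1 miss [D]
  1 | W B2 → L2 miss [D]
  2 | R B1 → L1 hit [D]
  3 | R B4 → L1 miss wb→B1 [-]
  4 | R B0 → L0 miss [-]
  5 | W B1 → L1 miss [D]
  6 | W B5 → L2 miss wb→B2 [D]
  7 | R B5 → L2 hit [D]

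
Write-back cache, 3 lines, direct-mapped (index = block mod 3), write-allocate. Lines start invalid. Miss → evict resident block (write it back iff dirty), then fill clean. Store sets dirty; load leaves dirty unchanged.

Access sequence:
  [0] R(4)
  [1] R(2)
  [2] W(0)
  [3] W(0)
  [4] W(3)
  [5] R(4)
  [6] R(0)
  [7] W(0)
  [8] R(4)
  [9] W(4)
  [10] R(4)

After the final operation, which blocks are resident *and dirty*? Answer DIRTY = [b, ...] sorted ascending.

0: R B4 → L1 miss [-]
1: R B2 → L2 miss [-]
2: W B0 → L0 miss [D]
3: W B0 → L0 hit [D]
4: W B3 → L0 miss wb→B0 [D]
5: R B4 → L1 hit [-]
6: R B0 → L0 miss wb→B3 [-]
7: W B0 → L0 hit [D]
8: R B4 → L1 hit [-]
9: W B4 → L1 hit [D]
10: R B4 → L1 hit [D]

DIRTY = [0, 4]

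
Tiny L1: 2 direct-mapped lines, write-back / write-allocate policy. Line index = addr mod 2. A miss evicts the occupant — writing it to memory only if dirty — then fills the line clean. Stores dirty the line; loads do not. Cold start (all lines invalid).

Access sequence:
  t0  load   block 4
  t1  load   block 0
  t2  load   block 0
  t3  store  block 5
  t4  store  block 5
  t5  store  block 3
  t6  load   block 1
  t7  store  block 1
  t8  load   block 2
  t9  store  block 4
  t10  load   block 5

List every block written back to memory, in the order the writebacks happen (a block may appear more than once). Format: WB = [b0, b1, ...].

0: R B4 -> L0 miss  d=-]
1: R B0 -> L0 miss  d=-]
2: R B0 -> L0 hit  d=-]
3: W B5 -> L1 miss  d=D]
4: W B5 -> L1 hit  d=D]
5: W B3 -> L1 miss wb->B5  d=D]
6: R B1 -> L1 miss wb->B3  d=-]
7: W B1 -> L1 hit  d=D]
8: R B2 -> L0 miss  d=-]
9: W B4 -> L0 miss  d=D]
10: R B5 -> L1 miss wb->B1  d=-]

WB = [5, 3, 1]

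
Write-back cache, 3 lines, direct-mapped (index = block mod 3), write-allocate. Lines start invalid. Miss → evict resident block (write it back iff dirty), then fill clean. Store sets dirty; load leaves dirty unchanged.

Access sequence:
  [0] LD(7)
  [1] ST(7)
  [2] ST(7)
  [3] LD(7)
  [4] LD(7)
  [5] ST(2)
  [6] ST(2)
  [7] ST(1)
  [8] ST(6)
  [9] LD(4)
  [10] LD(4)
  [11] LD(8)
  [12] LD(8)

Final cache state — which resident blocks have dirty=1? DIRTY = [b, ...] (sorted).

0: R B7 -> L1 miss  d=-]
1: W B7 -> L1 hit  d=D]
2: W B7 -> L1 hit  d=D]
3: R B7 -> L1 hit  d=D]
4: R B7 -> L1 hit  d=D]
5: W B2 -> L2 miss  d=D]
6: W B2 -> L2 hit  d=D]
7: W B1 -> L1 miss wb->B7  d=D]
8: W B6 -> L0 miss  d=D]
9: R B4 -> L1 miss wb->B1  d=-]
10: R B4 -> L1 hit  d=-]
11: R B8 -> L2 miss wb->B2  d=-]
12: R B8 -> L2 hit  d=-]

DIRTY = [6]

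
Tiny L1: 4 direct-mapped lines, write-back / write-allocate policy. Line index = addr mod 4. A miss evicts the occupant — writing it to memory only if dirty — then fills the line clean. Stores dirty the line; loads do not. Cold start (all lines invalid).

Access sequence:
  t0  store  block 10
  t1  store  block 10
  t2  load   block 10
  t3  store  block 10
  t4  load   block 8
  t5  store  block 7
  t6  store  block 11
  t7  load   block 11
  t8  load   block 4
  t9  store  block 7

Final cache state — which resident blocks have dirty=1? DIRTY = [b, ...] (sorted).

DIRTY = [7, 10]

  0 | W B10 → L2 miss [D]
  1 | W B10 → L2 hit [D]
  2 | R B10 → L2 hit [D]
  3 | W B10 → L2 hit [D]
  4 | R B8 → L0 miss [-]
  5 | W B7 → L3 miss [D]
  6 | W B11 → L3 miss wb→B7 [D]
  7 | R B11 → L3 hit [D]
  8 | R B4 → L0 miss [-]
  9 | W B7 → L3 miss wb→B11 [D]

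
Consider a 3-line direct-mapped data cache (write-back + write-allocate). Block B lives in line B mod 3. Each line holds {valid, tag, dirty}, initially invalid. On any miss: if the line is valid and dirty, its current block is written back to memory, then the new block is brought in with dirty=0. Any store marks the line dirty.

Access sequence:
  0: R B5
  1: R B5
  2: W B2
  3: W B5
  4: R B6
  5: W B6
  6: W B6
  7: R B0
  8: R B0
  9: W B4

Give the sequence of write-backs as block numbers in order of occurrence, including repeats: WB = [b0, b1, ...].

WB = [2, 6]

0: R B5 -> L2 miss  d=-]
1: R B5 -> L2 hit  d=-]
2: W B2 -> L2 miss  d=D]
3: W B5 -> L2 miss wb->B2  d=D]
4: R B6 -> L0 miss  d=-]
5: W B6 -> L0 hit  d=D]
6: W B6 -> L0 hit  d=D]
7: R B0 -> L0 miss wb->B6  d=-]
8: R B0 -> L0 hit  d=-]
9: W B4 -> L1 miss  d=D]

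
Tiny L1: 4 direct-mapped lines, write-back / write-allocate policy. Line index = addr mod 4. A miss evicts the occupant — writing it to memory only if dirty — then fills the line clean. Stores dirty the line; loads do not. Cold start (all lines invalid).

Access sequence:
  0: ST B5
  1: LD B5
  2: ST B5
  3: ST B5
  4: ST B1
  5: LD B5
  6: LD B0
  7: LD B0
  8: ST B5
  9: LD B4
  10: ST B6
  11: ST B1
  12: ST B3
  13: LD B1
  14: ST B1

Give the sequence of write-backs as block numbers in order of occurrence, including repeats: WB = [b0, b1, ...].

WB = [5, 1, 5]

  0 | W B5 → L1 miss [D]
  1 | R B5 → L1 hit [D]
  2 | W B5 → L1 hit [D]
  3 | W B5 → L1 hit [D]
  4 | W B1 → L1 miss wb→B5 [D]
  5 | R B5 → L1 miss wb→B1 [-]
  6 | R B0 → L0 miss [-]
  7 | R B0 → L0 hit [-]
  8 | W B5 → L1 hit [D]
  9 | R B4 → L0 miss [-]
  10 | W B6 → L2 miss [D]
  11 | W B1 → L1 miss wb→B5 [D]
  12 | W B3 → L3 miss [D]
  13 | R B1 → L1 hit [D]
  14 | W B1 → L1 hit [D]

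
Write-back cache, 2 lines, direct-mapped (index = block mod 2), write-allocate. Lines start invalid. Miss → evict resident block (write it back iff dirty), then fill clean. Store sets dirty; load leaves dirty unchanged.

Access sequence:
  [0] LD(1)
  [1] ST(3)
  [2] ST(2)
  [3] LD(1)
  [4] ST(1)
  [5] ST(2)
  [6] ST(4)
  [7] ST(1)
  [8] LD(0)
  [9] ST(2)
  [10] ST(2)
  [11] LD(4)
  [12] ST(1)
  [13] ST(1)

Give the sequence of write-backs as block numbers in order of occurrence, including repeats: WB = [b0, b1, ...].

  0 | R B1 → L1 miss [-]
  1 | W B3 → L1 miss [D]
  2 | W B2 → L0 miss [D]
  3 | R B1 → L1 miss wb→B3 [-]
  4 | W B1 → L1 hit [D]
  5 | W B2 → L0 hit [D]
  6 | W B4 → L0 miss wb→B2 [D]
  7 | W B1 → L1 hit [D]
  8 | R B0 → L0 miss wb→B4 [-]
  9 | W B2 → L0 miss [D]
  10 | W B2 → L0 hit [D]
  11 | R B4 → L0 miss wb→B2 [-]
  12 | W B1 → L1 hit [D]
  13 | W B1 → L1 hit [D]

WB = [3, 2, 4, 2]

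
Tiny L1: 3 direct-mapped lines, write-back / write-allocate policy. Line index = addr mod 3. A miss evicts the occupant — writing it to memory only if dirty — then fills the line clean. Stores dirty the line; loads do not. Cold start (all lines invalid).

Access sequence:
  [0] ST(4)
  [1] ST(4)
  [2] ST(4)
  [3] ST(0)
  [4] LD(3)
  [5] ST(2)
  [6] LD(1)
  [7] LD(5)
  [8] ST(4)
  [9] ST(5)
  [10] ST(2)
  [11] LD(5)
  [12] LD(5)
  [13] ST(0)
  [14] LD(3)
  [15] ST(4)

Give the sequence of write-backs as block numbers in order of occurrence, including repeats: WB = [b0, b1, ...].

WB = [0, 4, 2, 5, 2, 0]

  0 | W B4 → L1 miss [D]
  1 | W B4 → L1 hit [D]
  2 | W B4 → L1 hit [D]
  3 | W B0 → L0 miss [D]
  4 | R B3 → L0 miss wb→B0 [-]
  5 | W B2 → L2 miss [D]
  6 | R B1 → L1 miss wb→B4 [-]
  7 | R B5 → L2 miss wb→B2 [-]
  8 | W B4 → L1 miss [D]
  9 | W B5 → L2 hit [D]
  10 | W B2 → L2 miss wb→B5 [D]
  11 | R B5 → L2 miss wb→B2 [-]
  12 | R B5 → L2 hit [-]
  13 | W B0 → L0 miss [D]
  14 | R B3 → L0 miss wb→B0 [-]
  15 | W B4 → L1 hit [D]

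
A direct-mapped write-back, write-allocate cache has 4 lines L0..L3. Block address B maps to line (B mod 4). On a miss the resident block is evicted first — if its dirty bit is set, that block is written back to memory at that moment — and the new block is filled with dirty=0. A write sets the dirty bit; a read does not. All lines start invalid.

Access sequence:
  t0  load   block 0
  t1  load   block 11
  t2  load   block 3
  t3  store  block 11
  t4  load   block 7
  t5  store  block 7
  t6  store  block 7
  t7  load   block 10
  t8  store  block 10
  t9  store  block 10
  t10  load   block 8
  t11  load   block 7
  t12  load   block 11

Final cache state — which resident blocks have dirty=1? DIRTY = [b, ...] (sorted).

DIRTY = [10]

0: R B0 -> L0 miss  d=-]
1: R B11 -> L3 miss  d=-]
2: R B3 -> L3 miss  d=-]
3: W B11 -> L3 miss  d=D]
4: R B7 -> L3 miss wb->B11  d=-]
5: W B7 -> L3 hit  d=D]
6: W B7 -> L3 hit  d=D]
7: R B10 -> L2 miss  d=-]
8: W B10 -> L2 hit  d=D]
9: W B10 -> L2 hit  d=D]
10: R B8 -> L0 miss  d=-]
11: R B7 -> L3 hit  d=D]
12: R B11 -> L3 miss wb->B7  d=-]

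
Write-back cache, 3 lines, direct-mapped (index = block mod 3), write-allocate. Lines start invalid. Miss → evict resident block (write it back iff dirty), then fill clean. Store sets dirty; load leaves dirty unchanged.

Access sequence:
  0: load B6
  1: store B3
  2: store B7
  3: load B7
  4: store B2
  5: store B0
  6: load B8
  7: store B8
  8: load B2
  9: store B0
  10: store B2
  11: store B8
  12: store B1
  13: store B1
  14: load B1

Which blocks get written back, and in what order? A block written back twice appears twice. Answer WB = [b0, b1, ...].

0: R B6 → L0 miss [-]
1: W B3 → L0 miss [D]
2: W B7 → L1 miss [D]
3: R B7 → L1 hit [D]
4: W B2 → L2 miss [D]
5: W B0 → L0 miss wb→B3 [D]
6: R B8 → L2 miss wb→B2 [-]
7: W B8 → L2 hit [D]
8: R B2 → L2 miss wb→B8 [-]
9: W B0 → L0 hit [D]
10: W B2 → L2 hit [D]
11: W B8 → L2 miss wb→B2 [D]
12: W B1 → L1 miss wb→B7 [D]
13: W B1 → L1 hit [D]
14: R B1 → L1 hit [D]

WB = [3, 2, 8, 2, 7]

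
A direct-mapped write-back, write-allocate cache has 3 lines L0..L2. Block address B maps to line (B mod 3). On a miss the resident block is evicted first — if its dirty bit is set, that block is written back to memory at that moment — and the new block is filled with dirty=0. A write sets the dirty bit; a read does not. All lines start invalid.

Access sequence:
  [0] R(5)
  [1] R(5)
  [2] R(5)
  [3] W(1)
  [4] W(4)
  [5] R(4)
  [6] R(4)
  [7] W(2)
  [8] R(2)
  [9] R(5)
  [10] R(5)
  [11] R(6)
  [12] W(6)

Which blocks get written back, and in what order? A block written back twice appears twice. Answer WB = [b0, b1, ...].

WB = [1, 2]

0: R B5 → L2 miss [-]
1: R B5 → L2 hit [-]
2: R B5 → L2 hit [-]
3: W B1 → L1 miss [D]
4: W B4 → L1 miss wb→B1 [D]
5: R B4 → L1 hit [D]
6: R B4 → L1 hit [D]
7: W B2 → L2 miss [D]
8: R B2 → L2 hit [D]
9: R B5 → L2 miss wb→B2 [-]
10: R B5 → L2 hit [-]
11: R B6 → L0 miss [-]
12: W B6 → L0 hit [D]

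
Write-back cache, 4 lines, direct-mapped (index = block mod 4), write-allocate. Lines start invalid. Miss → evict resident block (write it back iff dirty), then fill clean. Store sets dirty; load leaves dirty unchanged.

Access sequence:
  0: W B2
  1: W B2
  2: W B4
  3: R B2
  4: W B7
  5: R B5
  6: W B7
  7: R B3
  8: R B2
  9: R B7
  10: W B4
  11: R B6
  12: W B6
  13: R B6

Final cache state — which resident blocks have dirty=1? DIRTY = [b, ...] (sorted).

DIRTY = [4, 6]

0: W B2 → L2 miss [D]
1: W B2 → L2 hit [D]
2: W B4 → L0 miss [D]
3: R B2 → L2 hit [D]
4: W B7 → L3 miss [D]
5: R B5 → L1 miss [-]
6: W B7 → L3 hit [D]
7: R B3 → L3 miss wb→B7 [-]
8: R B2 → L2 hit [D]
9: R B7 → L3 miss [-]
10: W B4 → L0 hit [D]
11: R B6 → L2 miss wb→B2 [-]
12: W B6 → L2 hit [D]
13: R B6 → L2 hit [D]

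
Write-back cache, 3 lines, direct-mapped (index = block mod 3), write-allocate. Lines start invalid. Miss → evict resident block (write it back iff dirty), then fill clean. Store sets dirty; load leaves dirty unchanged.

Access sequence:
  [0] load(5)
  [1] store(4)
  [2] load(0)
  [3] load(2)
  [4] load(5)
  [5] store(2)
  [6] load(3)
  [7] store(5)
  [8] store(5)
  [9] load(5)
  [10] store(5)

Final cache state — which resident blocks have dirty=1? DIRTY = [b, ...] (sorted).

0: R B5 → L2 miss [-]
1: W B4 → L1 miss [D]
2: R B0 → L0 miss [-]
3: R B2 → L2 miss [-]
4: R B5 → L2 miss [-]
5: W B2 → L2 miss [D]
6: R B3 → L0 miss [-]
7: W B5 → L2 miss wb→B2 [D]
8: W B5 → L2 hit [D]
9: R B5 → L2 hit [D]
10: W B5 → L2 hit [D]

DIRTY = [4, 5]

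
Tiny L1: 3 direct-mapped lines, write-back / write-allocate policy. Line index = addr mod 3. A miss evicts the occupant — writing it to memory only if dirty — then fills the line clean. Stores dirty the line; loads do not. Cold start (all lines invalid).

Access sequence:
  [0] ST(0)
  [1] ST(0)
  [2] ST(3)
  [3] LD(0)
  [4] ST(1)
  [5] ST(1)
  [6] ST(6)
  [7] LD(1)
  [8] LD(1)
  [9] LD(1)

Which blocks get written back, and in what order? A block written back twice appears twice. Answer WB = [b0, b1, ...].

WB = [0, 3]

0: W B0 -> L0 miss  d=D]
1: W B0 -> L0 hit  d=D]
2: W B3 -> L0 miss wb->B0  d=D]
3: R B0 -> L0 miss wb->B3  d=-]
4: W B1 -> L1 miss  d=D]
5: W B1 -> L1 hit  d=D]
6: W B6 -> L0 miss  d=D]
7: R B1 -> L1 hit  d=D]
8: R B1 -> L1 hit  d=D]
9: R B1 -> L1 hit  d=D]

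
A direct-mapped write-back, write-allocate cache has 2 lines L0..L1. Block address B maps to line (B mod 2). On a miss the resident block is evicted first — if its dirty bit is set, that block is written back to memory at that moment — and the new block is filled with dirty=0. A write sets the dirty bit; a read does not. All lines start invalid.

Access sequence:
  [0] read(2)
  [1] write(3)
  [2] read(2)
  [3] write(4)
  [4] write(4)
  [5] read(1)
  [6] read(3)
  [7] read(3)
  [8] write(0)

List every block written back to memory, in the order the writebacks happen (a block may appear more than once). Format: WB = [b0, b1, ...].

0: R B2 -> L0 miss  d=-]
1: W B3 -> L1 miss  d=D]
2: R B2 -> L0 hit  d=-]
3: W B4 -> L0 miss  d=D]
4: W B4 -> L0 hit  d=D]
5: R B1 -> L1 miss wb->B3  d=-]
6: R B3 -> L1 miss  d=-]
7: R B3 -> L1 hit  d=-]
8: W B0 -> L0 miss wb->B4  d=D]

WB = [3, 4]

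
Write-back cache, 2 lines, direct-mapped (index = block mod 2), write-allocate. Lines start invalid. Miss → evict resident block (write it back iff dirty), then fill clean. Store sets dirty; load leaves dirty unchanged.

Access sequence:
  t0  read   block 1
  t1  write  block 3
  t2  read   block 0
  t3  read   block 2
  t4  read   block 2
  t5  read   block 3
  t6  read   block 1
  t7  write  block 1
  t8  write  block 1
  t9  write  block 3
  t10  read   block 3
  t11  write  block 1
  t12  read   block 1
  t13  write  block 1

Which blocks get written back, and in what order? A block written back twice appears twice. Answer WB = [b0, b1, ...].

0: R B1 -> L1 miss  d=-]
1: W B3 -> L1 miss  d=D]
2: R B0 -> L0 miss  d=-]
3: R B2 -> L0 miss  d=-]
4: R B2 -> L0 hit  d=-]
5: R B3 -> L1 hit  d=D]
6: R B1 -> L1 miss wb->B3  d=-]
7: W B1 -> L1 hit  d=D]
8: W B1 -> L1 hit  d=D]
9: W B3 -> L1 miss wb->B1  d=D]
10: R B3 -> L1 hit  d=D]
11: W B1 -> L1 miss wb->B3  d=D]
12: R B1 -> L1 hit  d=D]
13: W B1 -> L1 hit  d=D]

WB = [3, 1, 3]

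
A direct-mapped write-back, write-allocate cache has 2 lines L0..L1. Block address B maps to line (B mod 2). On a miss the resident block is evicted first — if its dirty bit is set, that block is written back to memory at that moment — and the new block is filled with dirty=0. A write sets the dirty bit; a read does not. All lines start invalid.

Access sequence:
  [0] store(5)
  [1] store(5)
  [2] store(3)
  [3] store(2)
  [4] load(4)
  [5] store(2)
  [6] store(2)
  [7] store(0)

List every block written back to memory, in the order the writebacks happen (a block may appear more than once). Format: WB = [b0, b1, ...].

0: W B5 -> L1 miss  d=D]
1: W B5 -> L1 hit  d=D]
2: W B3 -> L1 miss wb->B5  d=D]
3: W B2 -> L0 miss  d=D]
4: R B4 -> L0 miss wb->B2  d=-]
5: W B2 -> L0 miss  d=D]
6: W B2 -> L0 hit  d=D]
7: W B0 -> L0 miss wb->B2  d=D]

WB = [5, 2, 2]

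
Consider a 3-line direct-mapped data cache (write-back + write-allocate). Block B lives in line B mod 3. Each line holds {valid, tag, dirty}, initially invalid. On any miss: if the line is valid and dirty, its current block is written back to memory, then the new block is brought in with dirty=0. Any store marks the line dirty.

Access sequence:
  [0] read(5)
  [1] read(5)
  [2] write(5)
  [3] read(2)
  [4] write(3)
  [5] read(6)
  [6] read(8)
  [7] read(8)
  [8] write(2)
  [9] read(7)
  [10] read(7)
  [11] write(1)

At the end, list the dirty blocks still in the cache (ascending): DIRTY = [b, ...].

0: R B5 -> L2 miss  d=-]
1: R B5 -> L2 hit  d=-]
2: W B5 -> L2 hit  d=D]
3: R B2 -> L2 miss wb->B5  d=-]
4: W B3 -> L0 miss  d=D]
5: R B6 -> L0 miss wb->B3  d=-]
6: R B8 -> L2 miss  d=-]
7: R B8 -> L2 hit  d=-]
8: W B2 -> L2 miss  d=D]
9: R B7 -> L1 miss  d=-]
10: R B7 -> L1 hit  d=-]
11: W B1 -> L1 miss  d=D]

DIRTY = [1, 2]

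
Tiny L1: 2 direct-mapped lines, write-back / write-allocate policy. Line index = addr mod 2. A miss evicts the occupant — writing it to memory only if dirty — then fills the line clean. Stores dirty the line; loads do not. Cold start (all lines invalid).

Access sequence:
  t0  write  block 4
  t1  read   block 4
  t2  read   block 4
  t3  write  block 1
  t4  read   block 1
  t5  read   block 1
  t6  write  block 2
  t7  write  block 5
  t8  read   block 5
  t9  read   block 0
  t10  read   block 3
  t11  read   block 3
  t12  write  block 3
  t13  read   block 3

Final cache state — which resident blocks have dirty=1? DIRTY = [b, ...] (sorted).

DIRTY = [3]

0: W B4 → L0 miss [D]
1: R B4 → L0 hit [D]
2: R B4 → L0 hit [D]
3: W B1 → L1 miss [D]
4: R B1 → L1 hit [D]
5: R B1 → L1 hit [D]
6: W B2 → L0 miss wb→B4 [D]
7: W B5 → L1 miss wb→B1 [D]
8: R B5 → L1 hit [D]
9: R B0 → L0 miss wb→B2 [-]
10: R B3 → L1 miss wb→B5 [-]
11: R B3 → L1 hit [-]
12: W B3 → L1 hit [D]
13: R B3 → L1 hit [D]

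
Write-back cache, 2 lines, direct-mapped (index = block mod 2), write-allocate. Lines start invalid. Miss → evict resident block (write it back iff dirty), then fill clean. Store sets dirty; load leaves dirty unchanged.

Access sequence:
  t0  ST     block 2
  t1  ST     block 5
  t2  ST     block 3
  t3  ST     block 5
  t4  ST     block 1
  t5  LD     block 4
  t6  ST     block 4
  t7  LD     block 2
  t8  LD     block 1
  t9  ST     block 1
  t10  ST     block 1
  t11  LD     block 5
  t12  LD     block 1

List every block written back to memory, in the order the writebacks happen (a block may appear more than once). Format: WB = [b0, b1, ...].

WB = [5, 3, 5, 2, 4, 1]

0: W B2 → L0 miss [D]
1: W B5 → L1 miss [D]
2: W B3 → L1 miss wb→B5 [D]
3: W B5 → L1 miss wb→B3 [D]
4: W B1 → L1 miss wb→B5 [D]
5: R B4 → L0 miss wb→B2 [-]
6: W B4 → L0 hit [D]
7: R B2 → L0 miss wb→B4 [-]
8: R B1 → L1 hit [D]
9: W B1 → L1 hit [D]
10: W B1 → L1 hit [D]
11: R B5 → L1 miss wb→B1 [-]
12: R B1 → L1 miss [-]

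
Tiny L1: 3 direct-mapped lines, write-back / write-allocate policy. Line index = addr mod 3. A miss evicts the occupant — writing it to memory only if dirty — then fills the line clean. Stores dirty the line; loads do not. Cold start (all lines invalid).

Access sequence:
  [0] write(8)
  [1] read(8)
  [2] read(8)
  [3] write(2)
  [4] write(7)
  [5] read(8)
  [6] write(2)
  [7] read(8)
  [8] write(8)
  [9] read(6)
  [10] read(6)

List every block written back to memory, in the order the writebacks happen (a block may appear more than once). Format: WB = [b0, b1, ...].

WB = [8, 2, 2]

0: W B8 → L2 miss [D]
1: R B8 → L2 hit [D]
2: R B8 → L2 hit [D]
3: W B2 → L2 miss wb→B8 [D]
4: W B7 → L1 miss [D]
5: R B8 → L2 miss wb→B2 [-]
6: W B2 → L2 miss [D]
7: R B8 → L2 miss wb→B2 [-]
8: W B8 → L2 hit [D]
9: R B6 → L0 miss [-]
10: R B6 → L0 hit [-]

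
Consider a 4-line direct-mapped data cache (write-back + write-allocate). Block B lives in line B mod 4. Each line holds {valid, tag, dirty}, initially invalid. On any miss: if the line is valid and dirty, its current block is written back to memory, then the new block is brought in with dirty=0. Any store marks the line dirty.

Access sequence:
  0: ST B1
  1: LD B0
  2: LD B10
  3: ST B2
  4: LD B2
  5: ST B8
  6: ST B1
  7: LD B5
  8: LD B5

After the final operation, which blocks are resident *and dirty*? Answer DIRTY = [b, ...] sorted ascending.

DIRTY = [2, 8]

0: W B1 → L1 miss [D]
1: R B0 → L0 miss [-]
2: R B10 → L2 miss [-]
3: W B2 → L2 miss [D]
4: R B2 → L2 hit [D]
5: W B8 → L0 miss [D]
6: W B1 → L1 hit [D]
7: R B5 → L1 miss wb→B1 [-]
8: R B5 → L1 hit [-]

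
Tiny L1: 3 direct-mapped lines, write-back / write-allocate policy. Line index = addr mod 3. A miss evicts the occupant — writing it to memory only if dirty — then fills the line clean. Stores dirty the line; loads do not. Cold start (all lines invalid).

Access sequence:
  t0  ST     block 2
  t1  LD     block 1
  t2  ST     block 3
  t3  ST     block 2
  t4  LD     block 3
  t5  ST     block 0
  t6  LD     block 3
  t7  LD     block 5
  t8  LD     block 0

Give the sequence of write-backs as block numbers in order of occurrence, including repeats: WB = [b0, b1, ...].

WB = [3, 0, 2]

0: W B2 -> L2 miss  d=D]
1: R B1 -> L1 miss  d=-]
2: W B3 -> L0 miss  d=D]
3: W B2 -> L2 hit  d=D]
4: R B3 -> L0 hit  d=D]
5: W B0 -> L0 miss wb->B3  d=D]
6: R B3 -> L0 miss wb->B0  d=-]
7: R B5 -> L2 miss wb->B2  d=-]
8: R B0 -> L0 miss  d=-]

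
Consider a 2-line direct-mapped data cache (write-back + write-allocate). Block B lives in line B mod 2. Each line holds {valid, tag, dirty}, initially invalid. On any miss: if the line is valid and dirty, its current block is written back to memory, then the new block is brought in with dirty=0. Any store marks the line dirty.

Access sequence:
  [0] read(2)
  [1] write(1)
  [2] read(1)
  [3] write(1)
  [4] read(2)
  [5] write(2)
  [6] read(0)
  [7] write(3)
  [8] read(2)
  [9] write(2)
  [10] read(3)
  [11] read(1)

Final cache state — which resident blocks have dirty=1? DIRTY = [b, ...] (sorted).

0: R B2 -> L0 miss  d=-]
1: W B1 -> L1 miss  d=D]
2: R B1 -> L1 hit  d=D]
3: W B1 -> L1 hit  d=D]
4: R B2 -> L0 hit  d=-]
5: W B2 -> L0 hit  d=D]
6: R B0 -> L0 miss wb->B2  d=-]
7: W B3 -> L1 miss wb->B1  d=D]
8: R B2 -> L0 miss  d=-]
9: W B2 -> L0 hit  d=D]
10: R B3 -> L1 hit  d=D]
11: R B1 -> L1 miss wb->B3  d=-]

DIRTY = [2]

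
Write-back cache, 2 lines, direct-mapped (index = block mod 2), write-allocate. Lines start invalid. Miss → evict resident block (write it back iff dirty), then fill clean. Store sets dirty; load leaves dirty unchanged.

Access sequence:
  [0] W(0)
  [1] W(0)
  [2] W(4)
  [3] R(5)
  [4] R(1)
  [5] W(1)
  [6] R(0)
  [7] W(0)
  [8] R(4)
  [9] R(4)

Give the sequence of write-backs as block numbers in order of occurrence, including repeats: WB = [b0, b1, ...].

WB = [0, 4, 0]

  0 | W B0 → L0 miss [D]
  1 | W B0 → L0 hit [D]
  2 | W B4 → L0 miss wb→B0 [D]
  3 | R B5 → L1 miss [-]
  4 | R B1 → L1 miss [-]
  5 | W B1 → L1 hit [D]
  6 | R B0 → L0 miss wb→B4 [-]
  7 | W B0 → L0 hit [D]
  8 | R B4 → L0 miss wb→B0 [-]
  9 | R B4 → L0 hit [-]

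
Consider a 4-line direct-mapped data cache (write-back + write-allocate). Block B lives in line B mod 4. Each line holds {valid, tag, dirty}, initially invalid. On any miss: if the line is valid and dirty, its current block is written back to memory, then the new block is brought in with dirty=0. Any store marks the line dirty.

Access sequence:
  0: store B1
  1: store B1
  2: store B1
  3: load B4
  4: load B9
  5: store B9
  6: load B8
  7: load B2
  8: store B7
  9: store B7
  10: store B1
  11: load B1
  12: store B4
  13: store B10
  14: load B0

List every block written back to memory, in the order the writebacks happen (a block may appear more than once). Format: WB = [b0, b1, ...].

WB = [1, 9, 4]

0: W B1 -> L1 miss  d=D]
1: W B1 -> L1 hit  d=D]
2: W B1 -> L1 hit  d=D]
3: R B4 -> L0 miss  d=-]
4: R B9 -> L1 miss wb->B1  d=-]
5: W B9 -> L1 hit  d=D]
6: R B8 -> L0 miss  d=-]
7: R B2 -> L2 miss  d=-]
8: W B7 -> L3 miss  d=D]
9: W B7 -> L3 hit  d=D]
10: W B1 -> L1 miss wb->B9  d=D]
11: R B1 -> L1 hit  d=D]
12: W B4 -> L0 miss  d=D]
13: W B10 -> L2 miss  d=D]
14: R B0 -> L0 miss wb->B4  d=-]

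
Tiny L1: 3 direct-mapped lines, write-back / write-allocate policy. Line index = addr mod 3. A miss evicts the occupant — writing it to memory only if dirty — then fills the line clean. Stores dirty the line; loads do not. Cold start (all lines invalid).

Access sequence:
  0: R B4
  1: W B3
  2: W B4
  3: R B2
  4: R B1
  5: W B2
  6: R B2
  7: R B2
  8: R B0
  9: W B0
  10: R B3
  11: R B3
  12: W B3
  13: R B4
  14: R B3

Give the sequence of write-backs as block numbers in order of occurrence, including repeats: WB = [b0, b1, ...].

WB = [4, 3, 0]

  0 | R B4 → L1 miss [-]
  1 | W B3 → L0 miss [D]
  2 | W B4 → L1 hit [D]
  3 | R B2 → L2 miss [-]
  4 | R B1 → L1 miss wb→B4 [-]
  5 | W B2 → L2 hit [D]
  6 | R B2 → L2 hit [D]
  7 | R B2 → L2 hit [D]
  8 | R B0 → L0 miss wb→B3 [-]
  9 | W B0 → L0 hit [D]
  10 | R B3 → L0 miss wb→B0 [-]
  11 | R B3 → L0 hit [-]
  12 | W B3 → L0 hit [D]
  13 | R B4 → L1 miss [-]
  14 | R B3 → L0 hit [D]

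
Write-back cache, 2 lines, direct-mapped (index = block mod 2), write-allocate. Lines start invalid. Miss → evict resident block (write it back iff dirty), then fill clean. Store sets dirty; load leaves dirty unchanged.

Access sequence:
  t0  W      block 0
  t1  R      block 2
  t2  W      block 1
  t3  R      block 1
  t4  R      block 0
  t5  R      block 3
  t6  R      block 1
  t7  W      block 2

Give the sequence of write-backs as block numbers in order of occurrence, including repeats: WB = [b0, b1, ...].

  0 | W B0 → L0 miss [D]
  1 | R B2 → L0 miss wb→B0 [-]
  2 | W B1 → L1 miss [D]
  3 | R B1 → L1 hit [D]
  4 | R B0 → L0 miss [-]
  5 | R B3 → L1 miss wb→B1 [-]
  6 | R B1 → L1 miss [-]
  7 | W B2 → L0 miss [D]

WB = [0, 1]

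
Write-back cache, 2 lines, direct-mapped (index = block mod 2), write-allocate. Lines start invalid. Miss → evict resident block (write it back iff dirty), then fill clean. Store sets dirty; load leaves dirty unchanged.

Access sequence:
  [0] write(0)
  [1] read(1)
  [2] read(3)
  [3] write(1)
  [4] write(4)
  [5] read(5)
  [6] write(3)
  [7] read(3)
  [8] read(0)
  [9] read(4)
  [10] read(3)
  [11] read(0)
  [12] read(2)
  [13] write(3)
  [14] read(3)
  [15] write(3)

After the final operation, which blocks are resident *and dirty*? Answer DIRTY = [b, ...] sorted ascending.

0: W B0 -> L0 miss  d=D]
1: R B1 -> L1 miss  d=-]
2: R B3 -> L1 miss  d=-]
3: W B1 -> L1 miss  d=D]
4: W B4 -> L0 miss wb->B0  d=D]
5: R B5 -> L1 miss wb->B1  d=-]
6: W B3 -> L1 miss  d=D]
7: R B3 -> L1 hit  d=D]
8: R B0 -> L0 miss wb->B4  d=-]
9: R B4 -> L0 miss  d=-]
10: R B3 -> L1 hit  d=D]
11: R B0 -> L0 miss  d=-]
12: R B2 -> L0 miss  d=-]
13: W B3 -> L1 hit  d=D]
14: R B3 -> L1 hit  d=D]
15: W B3 -> L1 hit  d=D]

DIRTY = [3]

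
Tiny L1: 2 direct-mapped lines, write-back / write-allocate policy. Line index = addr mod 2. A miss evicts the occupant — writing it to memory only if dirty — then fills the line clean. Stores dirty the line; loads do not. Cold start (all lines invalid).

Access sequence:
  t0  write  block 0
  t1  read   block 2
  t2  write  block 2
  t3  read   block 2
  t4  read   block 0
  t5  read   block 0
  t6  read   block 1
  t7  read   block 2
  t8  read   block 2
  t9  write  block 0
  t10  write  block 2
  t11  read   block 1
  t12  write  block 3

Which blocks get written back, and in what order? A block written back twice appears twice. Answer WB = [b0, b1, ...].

WB = [0, 2, 0]

0: W B0 -> L0 miss  d=D]
1: R B2 -> L0 miss wb->B0  d=-]
2: W B2 -> L0 hit  d=D]
3: R B2 -> L0 hit  d=D]
4: R B0 -> L0 miss wb->B2  d=-]
5: R B0 -> L0 hit  d=-]
6: R B1 -> L1 miss  d=-]
7: R B2 -> L0 miss  d=-]
8: R B2 -> L0 hit  d=-]
9: W B0 -> L0 miss  d=D]
10: W B2 -> L0 miss wb->B0  d=D]
11: R B1 -> L1 hit  d=-]
12: W B3 -> L1 miss  d=D]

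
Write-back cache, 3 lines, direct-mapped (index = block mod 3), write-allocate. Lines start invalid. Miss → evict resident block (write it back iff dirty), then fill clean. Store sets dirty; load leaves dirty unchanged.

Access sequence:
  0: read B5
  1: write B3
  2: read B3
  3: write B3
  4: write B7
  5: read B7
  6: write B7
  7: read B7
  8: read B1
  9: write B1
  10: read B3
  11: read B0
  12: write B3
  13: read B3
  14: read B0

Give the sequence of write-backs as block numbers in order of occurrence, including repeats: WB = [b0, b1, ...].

0: R B5 -> L2 miss  d=-]
1: W B3 -> L0 miss  d=D]
2: R B3 -> L0 hit  d=D]
3: W B3 -> L0 hit  d=D]
4: W B7 -> L1 miss  d=D]
5: R B7 -> L1 hit  d=D]
6: W B7 -> L1 hit  d=D]
7: R B7 -> L1 hit  d=D]
8: R B1 -> L1 miss wb->B7  d=-]
9: W B1 -> L1 hit  d=D]
10: R B3 -> L0 hit  d=D]
11: R B0 -> L0 miss wb->B3  d=-]
12: W B3 -> L0 miss  d=D]
13: R B3 -> L0 hit  d=D]
14: R B0 -> L0 miss wb->B3  d=-]

WB = [7, 3, 3]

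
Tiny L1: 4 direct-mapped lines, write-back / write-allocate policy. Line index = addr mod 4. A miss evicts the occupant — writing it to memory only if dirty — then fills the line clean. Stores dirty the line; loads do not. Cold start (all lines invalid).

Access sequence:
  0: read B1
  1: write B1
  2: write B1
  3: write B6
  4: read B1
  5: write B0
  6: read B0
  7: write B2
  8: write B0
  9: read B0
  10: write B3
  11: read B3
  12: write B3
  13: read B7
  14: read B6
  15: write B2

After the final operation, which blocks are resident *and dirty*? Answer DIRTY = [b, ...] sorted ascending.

DIRTY = [0, 1, 2]

0: R B1 -> L1 miss  d=-]
1: W B1 -> L1 hit  d=D]
2: W B1 -> L1 hit  d=D]
3: W B6 -> L2 miss  d=D]
4: R B1 -> L1 hit  d=D]
5: W B0 -> L0 miss  d=D]
6: R B0 -> L0 hit  d=D]
7: W B2 -> L2 miss wb->B6  d=D]
8: W B0 -> L0 hit  d=D]
9: R B0 -> L0 hit  d=D]
10: W B3 -> L3 miss  d=D]
11: R B3 -> L3 hit  d=D]
12: W B3 -> L3 hit  d=D]
13: R B7 -> L3 miss wb->B3  d=-]
14: R B6 -> L2 miss wb->B2  d=-]
15: W B2 -> L2 miss  d=D]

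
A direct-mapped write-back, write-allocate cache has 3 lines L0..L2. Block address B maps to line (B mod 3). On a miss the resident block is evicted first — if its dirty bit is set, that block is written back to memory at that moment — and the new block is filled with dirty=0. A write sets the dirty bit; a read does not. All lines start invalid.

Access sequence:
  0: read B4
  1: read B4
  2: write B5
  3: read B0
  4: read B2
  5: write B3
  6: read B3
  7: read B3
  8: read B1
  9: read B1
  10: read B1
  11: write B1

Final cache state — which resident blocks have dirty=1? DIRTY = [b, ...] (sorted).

DIRTY = [1, 3]

0: R B4 -> L1 miss  d=-]
1: R B4 -> L1 hit  d=-]
2: W B5 -> L2 miss  d=D]
3: R B0 -> L0 miss  d=-]
4: R B2 -> L2 miss wb->B5  d=-]
5: W B3 -> L0 miss  d=D]
6: R B3 -> L0 hit  d=D]
7: R B3 -> L0 hit  d=D]
8: R B1 -> L1 miss  d=-]
9: R B1 -> L1 hit  d=-]
10: R B1 -> L1 hit  d=-]
11: W B1 -> L1 hit  d=D]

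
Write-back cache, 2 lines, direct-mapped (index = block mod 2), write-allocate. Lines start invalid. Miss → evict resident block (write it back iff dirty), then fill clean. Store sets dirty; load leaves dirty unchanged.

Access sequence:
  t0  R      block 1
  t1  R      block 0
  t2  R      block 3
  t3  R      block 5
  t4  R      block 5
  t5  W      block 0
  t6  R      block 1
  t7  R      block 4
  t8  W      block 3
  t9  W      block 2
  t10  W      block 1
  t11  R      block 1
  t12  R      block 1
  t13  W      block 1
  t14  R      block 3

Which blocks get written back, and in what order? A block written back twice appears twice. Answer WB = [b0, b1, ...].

WB = [0, 3, 1]

0: R B1 -> L1 miss  d=-]
1: R B0 -> L0 miss  d=-]
2: R B3 -> L1 miss  d=-]
3: R B5 -> L1 miss  d=-]
4: R B5 -> L1 hit  d=-]
5: W B0 -> L0 hit  d=D]
6: R B1 -> L1 miss  d=-]
7: R B4 -> L0 miss wb->B0  d=-]
8: W B3 -> L1 miss  d=D]
9: W B2 -> L0 miss  d=D]
10: W B1 -> L1 miss wb->B3  d=D]
11: R B1 -> L1 hit  d=D]
12: R B1 -> L1 hit  d=D]
13: W B1 -> L1 hit  d=D]
14: R B3 -> L1 miss wb->B1  d=-]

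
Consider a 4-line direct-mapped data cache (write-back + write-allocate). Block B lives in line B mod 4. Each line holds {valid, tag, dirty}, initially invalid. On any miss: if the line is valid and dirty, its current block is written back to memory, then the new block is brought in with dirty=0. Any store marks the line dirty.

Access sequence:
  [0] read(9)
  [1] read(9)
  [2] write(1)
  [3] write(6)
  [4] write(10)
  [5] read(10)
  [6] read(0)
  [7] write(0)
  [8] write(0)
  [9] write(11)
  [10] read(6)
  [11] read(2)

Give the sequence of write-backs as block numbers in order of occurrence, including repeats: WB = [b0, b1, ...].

0: R B9 → L1 miss [-]
1: R B9 → L1 hit [-]
2: W B1 → L1 miss [D]
3: W B6 → L2 miss [D]
4: W B10 → L2 miss wb→B6 [D]
5: R B10 → L2 hit [D]
6: R B0 → L0 miss [-]
7: W B0 → L0 hit [D]
8: W B0 → L0 hit [D]
9: W B11 → L3 miss [D]
10: R B6 → L2 miss wb→B10 [-]
11: R B2 → L2 miss [-]

WB = [6, 10]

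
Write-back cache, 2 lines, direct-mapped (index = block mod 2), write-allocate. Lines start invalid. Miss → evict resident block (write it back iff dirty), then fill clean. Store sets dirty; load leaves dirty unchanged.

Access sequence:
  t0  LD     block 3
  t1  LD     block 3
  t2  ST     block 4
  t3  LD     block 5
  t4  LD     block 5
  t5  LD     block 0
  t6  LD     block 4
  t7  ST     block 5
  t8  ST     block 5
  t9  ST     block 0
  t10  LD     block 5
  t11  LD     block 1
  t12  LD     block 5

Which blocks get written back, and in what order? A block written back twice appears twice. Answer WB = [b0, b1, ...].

WB = [4, 5]

  0 | R B3 → L1 miss [-]
  1 | R B3 → L1 hit [-]
  2 | W B4 → L0 miss [D]
  3 | R B5 → L1 miss [-]
  4 | R B5 → L1 hit [-]
  5 | R B0 → L0 miss wb→B4 [-]
  6 | R B4 → L0 miss [-]
  7 | W B5 → L1 hit [D]
  8 | W B5 → L1 hit [D]
  9 | W B0 → L0 miss [D]
  10 | R B5 → L1 hit [D]
  11 | R B1 → L1 miss wb→B5 [-]
  12 | R B5 → L1 miss [-]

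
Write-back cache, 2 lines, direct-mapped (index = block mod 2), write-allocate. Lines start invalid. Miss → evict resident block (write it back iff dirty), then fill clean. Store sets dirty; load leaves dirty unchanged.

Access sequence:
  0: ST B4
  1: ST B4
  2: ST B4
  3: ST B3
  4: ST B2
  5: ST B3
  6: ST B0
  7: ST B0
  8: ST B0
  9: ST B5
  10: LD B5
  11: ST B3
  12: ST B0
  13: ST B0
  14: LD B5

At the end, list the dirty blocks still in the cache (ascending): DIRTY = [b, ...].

0: W B4 -> L0 miss  d=D]
1: W B4 -> L0 hit  d=D]
2: W B4 -> L0 hit  d=D]
3: W B3 -> L1 miss  d=D]
4: W B2 -> L0 miss wb->B4  d=D]
5: W B3 -> L1 hit  d=D]
6: W B0 -> L0 miss wb->B2  d=D]
7: W B0 -> L0 hit  d=D]
8: W B0 -> L0 hit  d=D]
9: W B5 -> L1 miss wb->B3  d=D]
10: R B5 -> L1 hit  d=D]
11: W B3 -> L1 miss wb->B5  d=D]
12: W B0 -> L0 hit  d=D]
13: W B0 -> L0 hit  d=D]
14: R B5 -> L1 miss wb->B3  d=-]

DIRTY = [0]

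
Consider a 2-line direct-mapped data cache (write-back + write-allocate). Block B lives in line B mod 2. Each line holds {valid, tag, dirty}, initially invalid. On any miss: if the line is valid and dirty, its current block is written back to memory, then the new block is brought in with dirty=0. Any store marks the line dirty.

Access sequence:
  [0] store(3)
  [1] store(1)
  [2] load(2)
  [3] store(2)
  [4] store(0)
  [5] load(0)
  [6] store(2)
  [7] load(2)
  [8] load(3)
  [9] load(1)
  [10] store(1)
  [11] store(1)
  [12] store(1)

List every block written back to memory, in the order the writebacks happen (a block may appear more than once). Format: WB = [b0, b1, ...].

WB = [3, 2, 0, 1]

0: W B3 → L1 miss [D]
1: W B1 → L1 miss wb→B3 [D]
2: R B2 → L0 miss [-]
3: W B2 → L0 hit [D]
4: W B0 → L0 miss wb→B2 [D]
5: R B0 → L0 hit [D]
6: W B2 → L0 miss wb→B0 [D]
7: R B2 → L0 hit [D]
8: R B3 → L1 miss wb→B1 [-]
9: R B1 → L1 miss [-]
10: W B1 → L1 hit [D]
11: W B1 → L1 hit [D]
12: W B1 → L1 hit [D]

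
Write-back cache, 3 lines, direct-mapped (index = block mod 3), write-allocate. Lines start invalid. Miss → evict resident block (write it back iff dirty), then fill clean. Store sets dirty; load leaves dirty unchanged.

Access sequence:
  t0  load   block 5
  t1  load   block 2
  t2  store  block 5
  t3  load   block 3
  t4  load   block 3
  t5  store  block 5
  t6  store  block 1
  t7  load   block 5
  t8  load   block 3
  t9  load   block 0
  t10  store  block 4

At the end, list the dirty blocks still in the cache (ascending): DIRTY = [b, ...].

0: R B5 -> L2 miss  d=-]
1: R B2 -> L2 miss  d=-]
2: W B5 -> L2 miss  d=D]
3: R B3 -> L0 miss  d=-]
4: R B3 -> L0 hit  d=-]
5: W B5 -> L2 hit  d=D]
6: W B1 -> L1 miss  d=D]
7: R B5 -> L2 hit  d=D]
8: R B3 -> L0 hit  d=-]
9: R B0 -> L0 miss  d=-]
10: W B4 -> L1 miss wb->B1  d=D]

DIRTY = [4, 5]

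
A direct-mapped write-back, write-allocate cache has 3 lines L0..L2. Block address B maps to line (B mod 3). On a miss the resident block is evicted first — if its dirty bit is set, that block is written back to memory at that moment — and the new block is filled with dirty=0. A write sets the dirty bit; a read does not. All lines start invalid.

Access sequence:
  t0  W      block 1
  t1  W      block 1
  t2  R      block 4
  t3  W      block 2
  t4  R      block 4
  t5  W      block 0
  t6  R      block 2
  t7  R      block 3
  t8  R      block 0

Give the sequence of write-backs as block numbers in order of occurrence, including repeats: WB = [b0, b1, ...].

0: W B1 -> L1 miss  d=D]
1: W B1 -> L1 hit  d=D]
2: R B4 -> L1 miss wb->B1  d=-]
3: W B2 -> L2 miss  d=D]
4: R B4 -> L1 hit  d=-]
5: W B0 -> L0 miss  d=D]
6: R B2 -> L2 hit  d=D]
7: R B3 -> L0 miss wb->B0  d=-]
8: R B0 -> L0 miss  d=-]

WB = [1, 0]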